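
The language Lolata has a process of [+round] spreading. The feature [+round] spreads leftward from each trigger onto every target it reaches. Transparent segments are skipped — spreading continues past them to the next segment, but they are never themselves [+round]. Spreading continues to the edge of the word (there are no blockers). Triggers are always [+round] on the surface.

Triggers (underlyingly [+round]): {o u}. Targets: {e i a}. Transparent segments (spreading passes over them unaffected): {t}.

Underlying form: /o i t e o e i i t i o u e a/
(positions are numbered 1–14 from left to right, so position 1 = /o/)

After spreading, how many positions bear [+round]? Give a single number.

From /o/ at 1 leftward: word edge.
From /o/ at 5 leftward: 4 /e/ → [+round]; 3 /t/ transparent; 2 /i/ → [+round]; 1 /o/ is itself a trigger — this domain ends here.
From /o/ at 11 leftward: 10 /i/ → [+round]; 9 /t/ transparent; 8 /i/ → [+round]; 7 /i/ → [+round]; 6 /e/ → [+round]; 5 /o/ is itself a trigger — this domain ends here.
From /u/ at 12 leftward: 11 /o/ is itself a trigger — this domain ends here.
Targets with no active source: positions 13 14 stay [-round].
[+round] positions on the surface: 1 2 4 5 6 7 8 10 11 12.

10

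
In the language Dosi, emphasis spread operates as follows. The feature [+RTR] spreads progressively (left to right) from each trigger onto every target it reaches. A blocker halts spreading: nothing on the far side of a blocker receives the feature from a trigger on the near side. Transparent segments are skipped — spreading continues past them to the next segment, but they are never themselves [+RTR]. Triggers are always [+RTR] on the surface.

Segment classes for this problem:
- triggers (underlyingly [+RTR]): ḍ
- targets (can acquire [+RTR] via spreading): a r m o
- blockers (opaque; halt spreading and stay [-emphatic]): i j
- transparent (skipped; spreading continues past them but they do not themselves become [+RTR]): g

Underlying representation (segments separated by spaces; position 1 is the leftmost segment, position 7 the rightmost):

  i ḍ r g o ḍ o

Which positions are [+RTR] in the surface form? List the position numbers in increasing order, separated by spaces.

From /ḍ/ at 2 rightward: 3 /r/ → [+RTR]; 4 /g/ transparent; 5 /o/ → [+RTR]; 6 /ḍ/ is itself a trigger — this domain ends here.
From /ḍ/ at 6 rightward: 7 /o/ → [+RTR]; word edge.

2 3 5 6 7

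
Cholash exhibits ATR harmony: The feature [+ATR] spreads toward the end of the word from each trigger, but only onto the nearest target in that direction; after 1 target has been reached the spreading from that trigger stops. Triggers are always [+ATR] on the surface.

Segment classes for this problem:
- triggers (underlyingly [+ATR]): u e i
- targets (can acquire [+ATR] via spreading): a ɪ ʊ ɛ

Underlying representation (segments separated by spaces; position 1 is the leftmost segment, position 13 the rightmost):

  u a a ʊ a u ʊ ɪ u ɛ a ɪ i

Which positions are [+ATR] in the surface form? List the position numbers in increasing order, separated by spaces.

1 2 6 7 9 10 13

From /u/ at 1 rightward: 2 /a/ → [+ATR]; bound reached.
From /u/ at 6 rightward: 7 /ʊ/ → [+ATR]; bound reached.
From /u/ at 9 rightward: 10 /ɛ/ → [+ATR]; bound reached.
From /i/ at 13 rightward: word edge.
Targets with no active source: positions 3 4 5 8 11 12 stay [-ATR].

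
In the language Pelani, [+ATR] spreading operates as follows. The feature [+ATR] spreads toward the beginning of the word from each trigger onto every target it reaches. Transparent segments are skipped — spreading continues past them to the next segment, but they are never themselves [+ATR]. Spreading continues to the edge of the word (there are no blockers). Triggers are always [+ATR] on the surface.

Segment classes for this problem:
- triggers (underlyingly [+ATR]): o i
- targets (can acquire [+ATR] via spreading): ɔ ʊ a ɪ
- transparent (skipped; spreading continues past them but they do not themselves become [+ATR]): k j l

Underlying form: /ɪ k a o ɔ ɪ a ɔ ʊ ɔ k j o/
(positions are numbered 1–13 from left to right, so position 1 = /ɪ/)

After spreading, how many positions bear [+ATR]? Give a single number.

From /o/ at 4 leftward: 3 /a/ → [+ATR]; 2 /k/ transparent; 1 /ɪ/ → [+ATR]; word edge.
From /o/ at 13 leftward: 12 /j/ transparent; 11 /k/ transparent; 10 /ɔ/ → [+ATR]; 9 /ʊ/ → [+ATR]; 8 /ɔ/ → [+ATR]; 7 /a/ → [+ATR]; 6 /ɪ/ → [+ATR]; 5 /ɔ/ → [+ATR]; 4 /o/ is itself a trigger — this domain ends here.
[+ATR] positions on the surface: 1 3 4 5 6 7 8 9 10 13.

10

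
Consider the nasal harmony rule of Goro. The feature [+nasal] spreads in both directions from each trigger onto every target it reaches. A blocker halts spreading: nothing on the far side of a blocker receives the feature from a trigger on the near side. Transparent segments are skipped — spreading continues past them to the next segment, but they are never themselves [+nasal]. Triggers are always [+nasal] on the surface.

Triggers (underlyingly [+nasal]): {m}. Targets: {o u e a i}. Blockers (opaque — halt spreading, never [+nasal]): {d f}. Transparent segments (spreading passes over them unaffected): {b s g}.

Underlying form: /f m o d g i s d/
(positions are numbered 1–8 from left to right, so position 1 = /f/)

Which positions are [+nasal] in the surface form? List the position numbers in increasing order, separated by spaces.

2 3

From /m/ at 2 rightward: 3 /o/ → [+nasal]; 4 /d/ blocks.
From /m/ at 2 leftward: 1 /f/ blocks.
Target with no active source: position 6 stays [-nasal].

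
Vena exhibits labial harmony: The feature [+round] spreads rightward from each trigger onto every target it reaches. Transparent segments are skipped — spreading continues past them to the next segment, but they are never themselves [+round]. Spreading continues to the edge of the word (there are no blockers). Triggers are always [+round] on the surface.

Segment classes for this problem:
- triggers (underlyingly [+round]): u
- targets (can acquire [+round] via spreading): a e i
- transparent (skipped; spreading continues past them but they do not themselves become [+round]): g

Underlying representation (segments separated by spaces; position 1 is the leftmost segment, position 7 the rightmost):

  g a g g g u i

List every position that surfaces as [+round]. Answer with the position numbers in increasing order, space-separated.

From /u/ at 6 rightward: 7 /i/ → [+round]; word edge.
Target with no active source: position 2 stays [-round].

6 7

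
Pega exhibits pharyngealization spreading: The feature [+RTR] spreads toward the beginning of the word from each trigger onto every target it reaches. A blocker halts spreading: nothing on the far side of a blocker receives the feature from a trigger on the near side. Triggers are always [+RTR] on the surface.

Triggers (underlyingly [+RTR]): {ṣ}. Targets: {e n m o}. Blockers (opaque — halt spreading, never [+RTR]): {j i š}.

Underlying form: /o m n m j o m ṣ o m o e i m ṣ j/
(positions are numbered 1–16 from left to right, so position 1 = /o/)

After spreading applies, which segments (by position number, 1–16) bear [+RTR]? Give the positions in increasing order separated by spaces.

6 7 8 14 15

From /ṣ/ at 8 leftward: 7 /m/ → [+RTR]; 6 /o/ → [+RTR]; 5 /j/ blocks.
From /ṣ/ at 15 leftward: 14 /m/ → [+RTR]; 13 /i/ blocks.
Targets with no active source: positions 1 2 3 4 9 10 11 12 stay [-emphatic].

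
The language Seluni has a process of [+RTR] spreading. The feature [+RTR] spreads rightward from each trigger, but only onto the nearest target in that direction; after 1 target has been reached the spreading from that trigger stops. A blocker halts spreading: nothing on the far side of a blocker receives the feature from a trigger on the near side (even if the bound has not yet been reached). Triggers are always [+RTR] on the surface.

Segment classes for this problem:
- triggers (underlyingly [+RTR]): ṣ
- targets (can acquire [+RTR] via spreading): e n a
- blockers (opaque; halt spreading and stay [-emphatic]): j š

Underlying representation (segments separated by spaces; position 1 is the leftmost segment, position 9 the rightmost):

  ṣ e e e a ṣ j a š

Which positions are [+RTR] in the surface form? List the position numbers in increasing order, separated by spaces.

1 2 6

From /ṣ/ at 1 rightward: 2 /e/ → [+RTR]; bound reached.
From /ṣ/ at 6 rightward: 7 /j/ blocks.
Targets with no active source: positions 3 4 5 8 stay [-emphatic].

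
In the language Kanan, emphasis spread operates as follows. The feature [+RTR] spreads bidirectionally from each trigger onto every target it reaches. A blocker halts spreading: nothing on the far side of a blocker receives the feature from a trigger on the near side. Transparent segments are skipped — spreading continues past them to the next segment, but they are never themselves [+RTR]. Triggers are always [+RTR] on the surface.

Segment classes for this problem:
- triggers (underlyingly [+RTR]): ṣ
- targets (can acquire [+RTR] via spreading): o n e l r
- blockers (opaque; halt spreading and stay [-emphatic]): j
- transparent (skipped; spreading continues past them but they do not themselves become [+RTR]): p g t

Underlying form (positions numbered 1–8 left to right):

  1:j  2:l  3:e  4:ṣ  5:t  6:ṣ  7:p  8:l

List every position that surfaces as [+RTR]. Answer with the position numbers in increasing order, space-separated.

From /ṣ/ at 4 rightward: 5 /t/ transparent; 6 /ṣ/ is itself a trigger — this domain ends here.
From /ṣ/ at 4 leftward: 3 /e/ → [+RTR]; 2 /l/ → [+RTR]; 1 /j/ blocks.
From /ṣ/ at 6 rightward: 7 /p/ transparent; 8 /l/ → [+RTR]; word edge.
From /ṣ/ at 6 leftward: 5 /t/ transparent; 4 /ṣ/ is itself a trigger — this domain ends here.

2 3 4 6 8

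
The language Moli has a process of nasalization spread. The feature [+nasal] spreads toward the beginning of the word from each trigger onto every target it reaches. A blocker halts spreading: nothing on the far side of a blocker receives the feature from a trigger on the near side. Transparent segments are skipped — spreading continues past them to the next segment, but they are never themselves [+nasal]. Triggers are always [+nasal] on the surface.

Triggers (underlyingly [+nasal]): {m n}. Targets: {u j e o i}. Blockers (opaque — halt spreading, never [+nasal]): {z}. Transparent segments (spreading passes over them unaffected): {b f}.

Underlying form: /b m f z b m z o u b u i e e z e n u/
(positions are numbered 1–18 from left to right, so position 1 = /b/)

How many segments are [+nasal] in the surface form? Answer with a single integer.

From /m/ at 2 leftward: 1 /b/ transparent; word edge.
From /m/ at 6 leftward: 5 /b/ transparent; 4 /z/ blocks.
From /n/ at 17 leftward: 16 /e/ → [+nasal]; 15 /z/ blocks.
Targets with no active source: positions 8 9 11 12 13 14 18 stay [-nasal].
[+nasal] positions on the surface: 2 6 16 17.

4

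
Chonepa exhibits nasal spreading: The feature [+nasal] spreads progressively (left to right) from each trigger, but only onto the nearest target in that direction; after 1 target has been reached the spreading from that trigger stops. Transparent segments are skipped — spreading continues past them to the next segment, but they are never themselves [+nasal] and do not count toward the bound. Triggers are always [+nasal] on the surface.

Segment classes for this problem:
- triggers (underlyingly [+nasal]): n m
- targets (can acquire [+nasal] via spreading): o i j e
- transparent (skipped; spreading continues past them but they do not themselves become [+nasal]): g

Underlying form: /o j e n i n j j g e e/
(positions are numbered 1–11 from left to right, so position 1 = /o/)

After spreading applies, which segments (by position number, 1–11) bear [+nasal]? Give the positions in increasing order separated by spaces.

From /n/ at 4 rightward: 5 /i/ → [+nasal]; bound reached.
From /n/ at 6 rightward: 7 /j/ → [+nasal]; bound reached.
Targets with no active source: positions 1 2 3 8 10 11 stay [-nasal].

4 5 6 7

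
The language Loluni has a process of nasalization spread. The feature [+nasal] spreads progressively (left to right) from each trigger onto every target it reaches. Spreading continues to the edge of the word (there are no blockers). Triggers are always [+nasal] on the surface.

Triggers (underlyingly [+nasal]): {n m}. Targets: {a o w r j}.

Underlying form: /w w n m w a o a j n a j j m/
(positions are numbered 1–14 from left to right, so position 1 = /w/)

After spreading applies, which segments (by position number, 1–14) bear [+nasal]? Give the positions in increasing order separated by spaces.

3 4 5 6 7 8 9 10 11 12 13 14

From /n/ at 3 rightward: 4 /m/ is itself a trigger — this domain ends here.
From /m/ at 4 rightward: 5 /w/ → [+nasal]; 6 /a/ → [+nasal]; 7 /o/ → [+nasal]; 8 /a/ → [+nasal]; 9 /j/ → [+nasal]; 10 /n/ is itself a trigger — this domain ends here.
From /n/ at 10 rightward: 11 /a/ → [+nasal]; 12 /j/ → [+nasal]; 13 /j/ → [+nasal]; 14 /m/ is itself a trigger — this domain ends here.
From /m/ at 14 rightward: word edge.
Targets with no active source: positions 1 2 stay [-nasal].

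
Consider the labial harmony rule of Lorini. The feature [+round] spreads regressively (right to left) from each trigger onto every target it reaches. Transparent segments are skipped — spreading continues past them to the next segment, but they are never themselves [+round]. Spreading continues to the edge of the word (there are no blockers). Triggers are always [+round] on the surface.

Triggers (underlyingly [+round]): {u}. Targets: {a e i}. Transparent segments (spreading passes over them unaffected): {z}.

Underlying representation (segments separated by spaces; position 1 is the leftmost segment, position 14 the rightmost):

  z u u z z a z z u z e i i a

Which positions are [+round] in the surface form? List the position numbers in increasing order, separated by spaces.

2 3 6 9

From /u/ at 2 leftward: 1 /z/ transparent; word edge.
From /u/ at 3 leftward: 2 /u/ is itself a trigger — this domain ends here.
From /u/ at 9 leftward: 8 /z/ transparent; 7 /z/ transparent; 6 /a/ → [+round]; 5 /z/ transparent; 4 /z/ transparent; 3 /u/ is itself a trigger — this domain ends here.
Targets with no active source: positions 11 12 13 14 stay [-round].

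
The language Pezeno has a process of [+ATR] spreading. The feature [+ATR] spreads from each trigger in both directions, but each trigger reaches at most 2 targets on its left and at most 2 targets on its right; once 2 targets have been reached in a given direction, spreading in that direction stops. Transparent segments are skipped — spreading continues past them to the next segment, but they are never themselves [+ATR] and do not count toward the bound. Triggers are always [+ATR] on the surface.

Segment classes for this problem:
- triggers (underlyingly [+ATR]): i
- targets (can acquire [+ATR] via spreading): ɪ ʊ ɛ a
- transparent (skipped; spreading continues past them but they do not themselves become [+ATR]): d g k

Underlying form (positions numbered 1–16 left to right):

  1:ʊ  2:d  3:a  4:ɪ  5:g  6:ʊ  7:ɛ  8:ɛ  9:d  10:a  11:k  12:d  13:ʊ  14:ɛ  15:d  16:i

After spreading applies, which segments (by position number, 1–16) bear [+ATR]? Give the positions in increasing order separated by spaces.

From /i/ at 16 rightward: word edge.
From /i/ at 16 leftward: 15 /d/ transparent; 14 /ɛ/ → [+ATR]; 13 /ʊ/ → [+ATR]; bound reached.
Targets with no active source: positions 1 3 4 6 7 8 10 stay [-ATR].

13 14 16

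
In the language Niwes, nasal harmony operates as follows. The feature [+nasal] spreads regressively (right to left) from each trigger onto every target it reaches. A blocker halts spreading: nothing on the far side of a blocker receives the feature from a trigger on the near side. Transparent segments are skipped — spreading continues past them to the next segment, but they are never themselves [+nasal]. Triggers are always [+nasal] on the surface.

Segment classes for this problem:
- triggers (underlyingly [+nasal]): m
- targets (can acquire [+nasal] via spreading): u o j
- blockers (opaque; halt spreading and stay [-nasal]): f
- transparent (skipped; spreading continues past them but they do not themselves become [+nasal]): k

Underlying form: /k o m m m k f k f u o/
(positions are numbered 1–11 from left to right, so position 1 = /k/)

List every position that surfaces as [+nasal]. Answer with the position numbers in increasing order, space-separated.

2 3 4 5

From /m/ at 3 leftward: 2 /o/ → [+nasal]; 1 /k/ transparent; word edge.
From /m/ at 4 leftward: 3 /m/ is itself a trigger — this domain ends here.
From /m/ at 5 leftward: 4 /m/ is itself a trigger — this domain ends here.
Targets with no active source: positions 10 11 stay [-nasal].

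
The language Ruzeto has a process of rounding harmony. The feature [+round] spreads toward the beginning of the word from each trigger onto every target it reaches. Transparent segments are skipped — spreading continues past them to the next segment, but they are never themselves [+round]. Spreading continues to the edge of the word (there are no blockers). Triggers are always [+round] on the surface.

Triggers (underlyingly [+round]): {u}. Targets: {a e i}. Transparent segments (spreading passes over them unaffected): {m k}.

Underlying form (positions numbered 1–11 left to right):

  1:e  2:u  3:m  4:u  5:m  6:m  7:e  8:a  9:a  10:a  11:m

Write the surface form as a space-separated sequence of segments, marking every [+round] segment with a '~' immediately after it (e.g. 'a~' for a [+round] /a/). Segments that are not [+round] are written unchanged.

From /u/ at 2 leftward: 1 /e/ → [+round]; word edge.
From /u/ at 4 leftward: 3 /m/ transparent; 2 /u/ is itself a trigger — this domain ends here.
Targets with no active source: positions 7 8 9 10 stay [-round].
[+round] positions on the surface: 1 2 4.

e~ u~ m u~ m m e a a a m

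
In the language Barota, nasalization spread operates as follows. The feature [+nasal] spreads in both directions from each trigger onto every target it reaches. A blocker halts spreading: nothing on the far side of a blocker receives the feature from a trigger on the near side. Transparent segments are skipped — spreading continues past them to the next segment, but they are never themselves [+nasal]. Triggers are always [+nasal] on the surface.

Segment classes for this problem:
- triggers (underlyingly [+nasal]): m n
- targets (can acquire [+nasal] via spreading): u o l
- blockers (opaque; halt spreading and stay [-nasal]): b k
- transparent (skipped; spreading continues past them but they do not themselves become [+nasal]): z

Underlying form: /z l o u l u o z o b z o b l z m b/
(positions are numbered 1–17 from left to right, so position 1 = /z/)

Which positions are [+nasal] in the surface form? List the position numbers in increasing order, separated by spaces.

14 16

From /m/ at 16 rightward: 17 /b/ blocks.
From /m/ at 16 leftward: 15 /z/ transparent; 14 /l/ → [+nasal]; 13 /b/ blocks.
Targets with no active source: positions 2 3 4 5 6 7 9 12 stay [-nasal].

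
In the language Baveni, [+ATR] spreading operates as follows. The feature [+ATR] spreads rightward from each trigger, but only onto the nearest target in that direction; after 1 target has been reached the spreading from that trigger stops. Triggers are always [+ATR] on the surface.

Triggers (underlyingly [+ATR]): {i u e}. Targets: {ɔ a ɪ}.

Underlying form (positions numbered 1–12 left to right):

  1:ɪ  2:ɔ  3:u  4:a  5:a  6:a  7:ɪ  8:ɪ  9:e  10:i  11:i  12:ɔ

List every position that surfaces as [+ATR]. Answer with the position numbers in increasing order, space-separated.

3 4 9 10 11 12

From /u/ at 3 rightward: 4 /a/ → [+ATR]; bound reached.
From /e/ at 9 rightward: 10 /i/ is itself a trigger — this domain ends here.
From /i/ at 10 rightward: 11 /i/ is itself a trigger — this domain ends here.
From /i/ at 11 rightward: 12 /ɔ/ → [+ATR]; bound reached.
Targets with no active source: positions 1 2 5 6 7 8 stay [-ATR].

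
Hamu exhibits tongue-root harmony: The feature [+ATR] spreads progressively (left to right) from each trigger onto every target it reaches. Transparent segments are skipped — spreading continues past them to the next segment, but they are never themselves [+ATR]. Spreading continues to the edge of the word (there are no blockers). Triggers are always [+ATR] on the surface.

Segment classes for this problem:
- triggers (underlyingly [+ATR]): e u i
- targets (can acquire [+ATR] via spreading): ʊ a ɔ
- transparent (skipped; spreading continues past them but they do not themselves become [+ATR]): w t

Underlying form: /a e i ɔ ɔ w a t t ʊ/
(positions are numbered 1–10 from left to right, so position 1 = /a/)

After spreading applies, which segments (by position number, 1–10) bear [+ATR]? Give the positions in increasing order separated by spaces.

From /e/ at 2 rightward: 3 /i/ is itself a trigger — this domain ends here.
From /i/ at 3 rightward: 4 /ɔ/ → [+ATR]; 5 /ɔ/ → [+ATR]; 6 /w/ transparent; 7 /a/ → [+ATR]; 8 /t/ transparent; 9 /t/ transparent; 10 /ʊ/ → [+ATR]; word edge.
Target with no active source: position 1 stays [-ATR].

2 3 4 5 7 10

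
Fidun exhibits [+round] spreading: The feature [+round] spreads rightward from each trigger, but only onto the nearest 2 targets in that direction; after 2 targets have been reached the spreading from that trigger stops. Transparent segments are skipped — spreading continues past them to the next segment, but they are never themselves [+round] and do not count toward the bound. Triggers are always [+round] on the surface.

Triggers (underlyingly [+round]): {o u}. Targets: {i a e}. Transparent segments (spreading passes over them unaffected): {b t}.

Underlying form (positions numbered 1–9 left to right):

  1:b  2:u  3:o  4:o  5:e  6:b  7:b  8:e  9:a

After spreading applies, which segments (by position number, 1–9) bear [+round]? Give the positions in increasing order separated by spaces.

From /u/ at 2 rightward: 3 /o/ is itself a trigger — this domain ends here.
From /o/ at 3 rightward: 4 /o/ is itself a trigger — this domain ends here.
From /o/ at 4 rightward: 5 /e/ → [+round]; 6 /b/ transparent; 7 /b/ transparent; 8 /e/ → [+round]; bound reached.
Target with no active source: position 9 stays [-round].

2 3 4 5 8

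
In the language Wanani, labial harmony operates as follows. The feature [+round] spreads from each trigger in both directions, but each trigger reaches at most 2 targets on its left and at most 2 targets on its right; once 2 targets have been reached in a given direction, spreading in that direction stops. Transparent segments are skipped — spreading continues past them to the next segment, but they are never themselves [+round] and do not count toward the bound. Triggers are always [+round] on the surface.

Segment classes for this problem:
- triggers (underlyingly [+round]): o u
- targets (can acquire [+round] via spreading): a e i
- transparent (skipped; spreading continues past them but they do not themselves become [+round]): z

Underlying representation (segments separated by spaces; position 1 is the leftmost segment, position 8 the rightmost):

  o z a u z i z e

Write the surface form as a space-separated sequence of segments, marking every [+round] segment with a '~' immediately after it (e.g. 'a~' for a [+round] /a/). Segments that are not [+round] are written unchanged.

From /o/ at 1 rightward: 2 /z/ transparent; 3 /a/ → [+round]; 4 /u/ is itself a trigger — this domain ends here.
From /o/ at 1 leftward: word edge.
From /u/ at 4 rightward: 5 /z/ transparent; 6 /i/ → [+round]; 7 /z/ transparent; 8 /e/ → [+round]; bound reached.
From /u/ at 4 leftward: 3 /a/ → [+round]; 2 /z/ transparent; 1 /o/ is itself a trigger — this domain ends here.
[+round] positions on the surface: 1 3 4 6 8.

o~ z a~ u~ z i~ z e~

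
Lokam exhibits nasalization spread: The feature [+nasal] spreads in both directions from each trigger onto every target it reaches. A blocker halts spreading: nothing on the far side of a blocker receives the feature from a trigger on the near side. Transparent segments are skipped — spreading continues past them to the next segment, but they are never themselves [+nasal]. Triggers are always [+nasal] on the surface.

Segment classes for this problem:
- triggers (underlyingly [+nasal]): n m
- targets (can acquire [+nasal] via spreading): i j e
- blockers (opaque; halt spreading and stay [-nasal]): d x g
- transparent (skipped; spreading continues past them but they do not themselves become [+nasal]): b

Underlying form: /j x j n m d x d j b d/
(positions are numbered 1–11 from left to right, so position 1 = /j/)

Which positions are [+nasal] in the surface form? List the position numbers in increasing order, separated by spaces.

From /n/ at 4 rightward: 5 /m/ is itself a trigger — this domain ends here.
From /n/ at 4 leftward: 3 /j/ → [+nasal]; 2 /x/ blocks.
From /m/ at 5 rightward: 6 /d/ blocks.
From /m/ at 5 leftward: 4 /n/ is itself a trigger — this domain ends here.
Targets with no active source: positions 1 9 stay [-nasal].

3 4 5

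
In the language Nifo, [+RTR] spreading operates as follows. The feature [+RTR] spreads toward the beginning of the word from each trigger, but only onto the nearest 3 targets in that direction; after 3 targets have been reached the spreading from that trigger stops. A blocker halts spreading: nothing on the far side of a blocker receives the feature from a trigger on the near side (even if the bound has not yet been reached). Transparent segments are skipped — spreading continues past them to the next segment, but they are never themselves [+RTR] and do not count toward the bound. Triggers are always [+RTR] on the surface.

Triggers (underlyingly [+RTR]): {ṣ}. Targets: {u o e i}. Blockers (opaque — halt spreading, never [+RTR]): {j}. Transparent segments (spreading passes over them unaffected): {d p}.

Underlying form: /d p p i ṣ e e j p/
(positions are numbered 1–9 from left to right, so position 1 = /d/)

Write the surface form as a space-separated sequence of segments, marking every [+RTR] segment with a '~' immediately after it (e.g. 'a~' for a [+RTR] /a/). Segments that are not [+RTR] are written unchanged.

d p p i~ ṣ~ e e j p

From /ṣ/ at 5 leftward: 4 /i/ → [+RTR]; 3 /p/ transparent; 2 /p/ transparent; 1 /d/ transparent; word edge.
Targets with no active source: positions 6 7 stay [-emphatic].
[+RTR] positions on the surface: 4 5.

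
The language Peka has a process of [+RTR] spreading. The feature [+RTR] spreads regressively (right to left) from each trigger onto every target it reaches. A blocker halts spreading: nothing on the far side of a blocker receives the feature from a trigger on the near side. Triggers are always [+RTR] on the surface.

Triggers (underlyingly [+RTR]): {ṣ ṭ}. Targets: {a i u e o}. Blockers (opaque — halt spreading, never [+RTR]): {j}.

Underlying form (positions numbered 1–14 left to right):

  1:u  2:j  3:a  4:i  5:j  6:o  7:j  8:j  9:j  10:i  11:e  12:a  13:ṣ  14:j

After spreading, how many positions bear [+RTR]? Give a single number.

From /ṣ/ at 13 leftward: 12 /a/ → [+RTR]; 11 /e/ → [+RTR]; 10 /i/ → [+RTR]; 9 /j/ blocks.
Targets with no active source: positions 1 3 4 6 stay [-emphatic].
[+RTR] positions on the surface: 10 11 12 13.

4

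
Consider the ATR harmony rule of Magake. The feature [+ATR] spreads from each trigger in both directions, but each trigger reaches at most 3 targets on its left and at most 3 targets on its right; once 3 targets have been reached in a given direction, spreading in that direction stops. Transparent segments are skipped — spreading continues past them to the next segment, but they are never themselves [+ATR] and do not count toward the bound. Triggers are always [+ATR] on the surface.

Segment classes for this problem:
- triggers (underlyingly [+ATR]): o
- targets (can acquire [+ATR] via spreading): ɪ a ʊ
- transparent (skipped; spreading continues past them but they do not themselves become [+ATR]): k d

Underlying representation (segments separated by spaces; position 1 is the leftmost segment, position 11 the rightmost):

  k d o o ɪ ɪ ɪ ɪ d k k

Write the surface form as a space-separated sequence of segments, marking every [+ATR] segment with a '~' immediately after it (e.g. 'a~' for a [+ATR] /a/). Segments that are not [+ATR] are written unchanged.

k d o~ o~ ɪ~ ɪ~ ɪ~ ɪ d k k

From /o/ at 3 rightward: 4 /o/ is itself a trigger — this domain ends here.
From /o/ at 3 leftward: 2 /d/ transparent; 1 /k/ transparent; word edge.
From /o/ at 4 rightward: 5 /ɪ/ → [+ATR]; 6 /ɪ/ → [+ATR]; 7 /ɪ/ → [+ATR]; bound reached.
From /o/ at 4 leftward: 3 /o/ is itself a trigger — this domain ends here.
Target with no active source: position 8 stays [-ATR].
[+ATR] positions on the surface: 3 4 5 6 7.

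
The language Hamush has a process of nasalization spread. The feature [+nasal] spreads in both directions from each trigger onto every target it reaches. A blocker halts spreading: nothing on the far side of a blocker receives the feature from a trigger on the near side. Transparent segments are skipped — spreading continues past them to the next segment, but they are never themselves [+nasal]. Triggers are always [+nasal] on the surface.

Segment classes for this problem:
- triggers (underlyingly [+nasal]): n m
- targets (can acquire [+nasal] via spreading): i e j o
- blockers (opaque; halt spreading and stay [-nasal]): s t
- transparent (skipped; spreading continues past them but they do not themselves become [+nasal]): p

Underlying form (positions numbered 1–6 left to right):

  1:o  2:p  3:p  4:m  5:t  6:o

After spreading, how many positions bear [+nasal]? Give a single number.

From /m/ at 4 rightward: 5 /t/ blocks.
From /m/ at 4 leftward: 3 /p/ transparent; 2 /p/ transparent; 1 /o/ → [+nasal]; word edge.
Target with no active source: position 6 stays [-nasal].
[+nasal] positions on the surface: 1 4.

2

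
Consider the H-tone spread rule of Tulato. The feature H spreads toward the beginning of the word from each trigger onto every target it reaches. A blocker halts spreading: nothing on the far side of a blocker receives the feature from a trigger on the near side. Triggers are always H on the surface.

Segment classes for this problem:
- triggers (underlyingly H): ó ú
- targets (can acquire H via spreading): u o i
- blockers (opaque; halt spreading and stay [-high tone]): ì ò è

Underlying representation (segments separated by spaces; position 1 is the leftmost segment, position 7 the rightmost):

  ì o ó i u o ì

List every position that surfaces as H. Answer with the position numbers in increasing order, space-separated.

From /ó/ at 3 leftward: 2 /o/ → H; 1 /ì/ blocks.
Targets with no active source: positions 4 5 6 stay [-high tone].

2 3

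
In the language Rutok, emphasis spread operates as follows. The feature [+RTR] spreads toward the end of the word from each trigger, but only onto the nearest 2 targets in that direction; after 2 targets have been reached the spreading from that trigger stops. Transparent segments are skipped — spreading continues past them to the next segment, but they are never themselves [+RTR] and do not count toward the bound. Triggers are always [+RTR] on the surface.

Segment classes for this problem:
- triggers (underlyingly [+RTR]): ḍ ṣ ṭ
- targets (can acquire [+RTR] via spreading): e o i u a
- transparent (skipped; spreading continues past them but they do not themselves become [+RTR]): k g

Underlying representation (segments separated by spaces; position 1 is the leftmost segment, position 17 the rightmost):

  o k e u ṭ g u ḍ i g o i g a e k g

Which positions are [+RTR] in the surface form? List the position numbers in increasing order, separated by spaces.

From /ṭ/ at 5 rightward: 6 /g/ transparent; 7 /u/ → [+RTR]; 8 /ḍ/ is itself a trigger — this domain ends here.
From /ḍ/ at 8 rightward: 9 /i/ → [+RTR]; 10 /g/ transparent; 11 /o/ → [+RTR]; bound reached.
Targets with no active source: positions 1 3 4 12 14 15 stay [-emphatic].

5 7 8 9 11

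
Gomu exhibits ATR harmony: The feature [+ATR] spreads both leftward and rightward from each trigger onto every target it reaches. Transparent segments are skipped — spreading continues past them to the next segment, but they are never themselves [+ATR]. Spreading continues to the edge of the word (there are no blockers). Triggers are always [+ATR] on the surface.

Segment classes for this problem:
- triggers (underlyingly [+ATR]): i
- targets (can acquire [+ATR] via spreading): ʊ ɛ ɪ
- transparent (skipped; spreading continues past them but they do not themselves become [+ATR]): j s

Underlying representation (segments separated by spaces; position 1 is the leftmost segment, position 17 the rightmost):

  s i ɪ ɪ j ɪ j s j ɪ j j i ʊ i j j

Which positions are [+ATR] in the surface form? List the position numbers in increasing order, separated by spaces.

From /i/ at 2 rightward: 3 /ɪ/ → [+ATR]; 4 /ɪ/ → [+ATR]; 5 /j/ transparent; 6 /ɪ/ → [+ATR]; 7 /j/ transparent; 8 /s/ transparent; 9 /j/ transparent; 10 /ɪ/ → [+ATR]; 11 /j/ transparent; 12 /j/ transparent; 13 /i/ is itself a trigger — this domain ends here.
From /i/ at 2 leftward: 1 /s/ transparent; word edge.
From /i/ at 13 rightward: 14 /ʊ/ → [+ATR]; 15 /i/ is itself a trigger — this domain ends here.
From /i/ at 13 leftward: 12 /j/ transparent; 11 /j/ transparent; 10 /ɪ/ → [+ATR]; 9 /j/ transparent; 8 /s/ transparent; 7 /j/ transparent; 6 /ɪ/ → [+ATR]; 5 /j/ transparent; 4 /ɪ/ → [+ATR]; 3 /ɪ/ → [+ATR]; 2 /i/ is itself a trigger — this domain ends here.
From /i/ at 15 rightward: 16 /j/ transparent; 17 /j/ transparent; word edge.
From /i/ at 15 leftward: 14 /ʊ/ → [+ATR]; 13 /i/ is itself a trigger — this domain ends here.

2 3 4 6 10 13 14 15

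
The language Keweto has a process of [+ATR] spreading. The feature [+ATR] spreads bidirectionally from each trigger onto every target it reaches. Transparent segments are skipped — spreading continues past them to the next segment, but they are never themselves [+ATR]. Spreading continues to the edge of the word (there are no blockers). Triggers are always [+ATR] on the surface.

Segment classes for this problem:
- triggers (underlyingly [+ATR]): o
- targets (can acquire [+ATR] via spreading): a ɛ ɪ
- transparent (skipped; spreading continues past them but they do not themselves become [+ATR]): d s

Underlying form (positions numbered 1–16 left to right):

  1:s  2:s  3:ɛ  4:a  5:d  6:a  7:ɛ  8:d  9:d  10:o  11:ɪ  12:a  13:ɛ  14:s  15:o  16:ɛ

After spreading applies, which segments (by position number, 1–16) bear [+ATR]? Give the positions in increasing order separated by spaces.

3 4 6 7 10 11 12 13 15 16

From /o/ at 10 rightward: 11 /ɪ/ → [+ATR]; 12 /a/ → [+ATR]; 13 /ɛ/ → [+ATR]; 14 /s/ transparent; 15 /o/ is itself a trigger — this domain ends here.
From /o/ at 10 leftward: 9 /d/ transparent; 8 /d/ transparent; 7 /ɛ/ → [+ATR]; 6 /a/ → [+ATR]; 5 /d/ transparent; 4 /a/ → [+ATR]; 3 /ɛ/ → [+ATR]; 2 /s/ transparent; 1 /s/ transparent; word edge.
From /o/ at 15 rightward: 16 /ɛ/ → [+ATR]; word edge.
From /o/ at 15 leftward: 14 /s/ transparent; 13 /ɛ/ → [+ATR]; 12 /a/ → [+ATR]; 11 /ɪ/ → [+ATR]; 10 /o/ is itself a trigger — this domain ends here.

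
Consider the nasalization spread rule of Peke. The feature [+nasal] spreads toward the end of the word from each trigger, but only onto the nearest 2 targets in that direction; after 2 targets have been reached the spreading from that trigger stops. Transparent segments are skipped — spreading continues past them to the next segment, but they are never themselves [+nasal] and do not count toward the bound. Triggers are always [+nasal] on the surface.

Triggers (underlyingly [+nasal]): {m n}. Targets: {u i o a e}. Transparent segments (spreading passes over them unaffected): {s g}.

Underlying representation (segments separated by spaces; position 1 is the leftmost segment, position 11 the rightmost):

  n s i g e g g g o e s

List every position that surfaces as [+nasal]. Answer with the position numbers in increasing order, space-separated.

1 3 5

From /n/ at 1 rightward: 2 /s/ transparent; 3 /i/ → [+nasal]; 4 /g/ transparent; 5 /e/ → [+nasal]; bound reached.
Targets with no active source: positions 9 10 stay [-nasal].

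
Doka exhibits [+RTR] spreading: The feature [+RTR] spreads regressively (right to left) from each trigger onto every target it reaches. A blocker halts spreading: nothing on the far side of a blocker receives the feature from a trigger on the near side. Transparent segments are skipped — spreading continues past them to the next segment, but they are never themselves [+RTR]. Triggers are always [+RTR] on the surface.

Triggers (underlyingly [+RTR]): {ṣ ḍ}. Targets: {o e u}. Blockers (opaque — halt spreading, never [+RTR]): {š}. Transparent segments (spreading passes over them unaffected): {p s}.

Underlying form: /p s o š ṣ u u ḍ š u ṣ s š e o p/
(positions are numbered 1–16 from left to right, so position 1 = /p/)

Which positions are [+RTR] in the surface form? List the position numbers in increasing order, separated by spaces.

5 6 7 8 10 11

From /ṣ/ at 5 leftward: 4 /š/ blocks.
From /ḍ/ at 8 leftward: 7 /u/ → [+RTR]; 6 /u/ → [+RTR]; 5 /ṣ/ is itself a trigger — this domain ends here.
From /ṣ/ at 11 leftward: 10 /u/ → [+RTR]; 9 /š/ blocks.
Targets with no active source: positions 3 14 15 stay [-emphatic].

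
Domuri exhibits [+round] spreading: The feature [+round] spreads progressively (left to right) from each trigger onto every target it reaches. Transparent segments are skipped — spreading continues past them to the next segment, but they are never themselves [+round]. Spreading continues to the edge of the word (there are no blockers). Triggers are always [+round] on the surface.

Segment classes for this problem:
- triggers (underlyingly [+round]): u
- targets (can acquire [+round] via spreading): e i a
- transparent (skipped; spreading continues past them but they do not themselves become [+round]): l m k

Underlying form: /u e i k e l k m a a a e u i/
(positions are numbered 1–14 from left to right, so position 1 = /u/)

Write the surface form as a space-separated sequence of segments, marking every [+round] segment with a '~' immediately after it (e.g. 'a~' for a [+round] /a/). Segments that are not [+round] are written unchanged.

u~ e~ i~ k e~ l k m a~ a~ a~ e~ u~ i~

From /u/ at 1 rightward: 2 /e/ → [+round]; 3 /i/ → [+round]; 4 /k/ transparent; 5 /e/ → [+round]; 6 /l/ transparent; 7 /k/ transparent; 8 /m/ transparent; 9 /a/ → [+round]; 10 /a/ → [+round]; 11 /a/ → [+round]; 12 /e/ → [+round]; 13 /u/ is itself a trigger — this domain ends here.
From /u/ at 13 rightward: 14 /i/ → [+round]; word edge.
[+round] positions on the surface: 1 2 3 5 9 10 11 12 13 14.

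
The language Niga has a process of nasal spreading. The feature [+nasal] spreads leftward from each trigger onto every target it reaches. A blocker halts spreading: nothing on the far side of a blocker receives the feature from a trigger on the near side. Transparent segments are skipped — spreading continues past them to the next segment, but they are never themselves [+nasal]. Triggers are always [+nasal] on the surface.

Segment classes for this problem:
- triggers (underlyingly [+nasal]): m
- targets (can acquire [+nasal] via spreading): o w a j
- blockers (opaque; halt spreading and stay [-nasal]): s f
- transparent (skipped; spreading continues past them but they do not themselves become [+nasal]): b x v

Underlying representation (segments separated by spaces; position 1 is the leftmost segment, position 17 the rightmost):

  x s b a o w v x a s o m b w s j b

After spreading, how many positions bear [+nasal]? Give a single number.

2

From /m/ at 12 leftward: 11 /o/ → [+nasal]; 10 /s/ blocks.
Targets with no active source: positions 4 5 6 9 14 16 stay [-nasal].
[+nasal] positions on the surface: 11 12.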